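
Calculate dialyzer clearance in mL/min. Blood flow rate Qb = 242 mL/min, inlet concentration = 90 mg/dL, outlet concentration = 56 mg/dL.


K = Qb * (Cb_in - Cb_out) / Cb_in
K = 242 * (90 - 56) / 90
K = 91.42 mL/min


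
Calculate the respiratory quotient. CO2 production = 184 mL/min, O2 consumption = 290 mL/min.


RQ = VCO2 / VO2
RQ = 184 / 290
RQ = 0.6345


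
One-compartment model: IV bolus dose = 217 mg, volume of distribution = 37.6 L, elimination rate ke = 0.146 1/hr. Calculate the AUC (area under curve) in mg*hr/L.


C0 = Dose/Vd = 217/37.6 = 5.77128 mg/L
AUC = C0/ke = 5.77128/0.146
AUC = 39.53 mg*hr/L


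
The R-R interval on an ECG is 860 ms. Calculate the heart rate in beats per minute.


HR = 60 / RR_interval(s)
RR = 860 ms = 0.86 s
HR = 60 / 0.86 = 69.77 bpm


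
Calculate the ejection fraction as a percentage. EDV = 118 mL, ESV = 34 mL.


SV = EDV - ESV = 118 - 34 = 84 mL
EF = SV/EDV * 100 = 84/118 * 100
EF = 71.19%


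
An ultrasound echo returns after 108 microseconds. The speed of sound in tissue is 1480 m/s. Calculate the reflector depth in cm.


depth = c * t / 2
t = 108 us = 1.0800e-04 s
depth = 1480 * 1.0800e-04 / 2
depth = 0.07992 m = 7.992 cm


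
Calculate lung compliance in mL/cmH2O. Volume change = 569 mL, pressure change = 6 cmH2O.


C = dV / dP
C = 569 / 6
C = 94.83 mL/cmH2O


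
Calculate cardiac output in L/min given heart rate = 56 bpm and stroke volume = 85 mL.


CO = HR * SV
CO = 56 * 85 / 1000
CO = 4.76 L/min


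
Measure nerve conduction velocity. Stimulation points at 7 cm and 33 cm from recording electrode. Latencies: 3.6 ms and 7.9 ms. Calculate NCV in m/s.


Distance = (33 - 7) / 100 = 0.26 m
dt = (7.9 - 3.6) / 1000 = 0.0043 s
NCV = dist / dt = 60.47 m/s


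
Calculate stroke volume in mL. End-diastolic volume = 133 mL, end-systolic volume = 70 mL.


SV = EDV - ESV
SV = 133 - 70
SV = 63 mL


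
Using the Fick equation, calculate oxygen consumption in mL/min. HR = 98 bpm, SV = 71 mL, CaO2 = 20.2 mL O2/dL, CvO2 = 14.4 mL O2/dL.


CO = HR*SV = 98*71/1000 = 6.958 L/min
a-v O2 diff = 20.2 - 14.4 = 5.8 mL/dL
VO2 = CO * (CaO2-CvO2) * 10 dL/L
VO2 = 6.958 * 5.8 * 10
VO2 = 403.6 mL/min


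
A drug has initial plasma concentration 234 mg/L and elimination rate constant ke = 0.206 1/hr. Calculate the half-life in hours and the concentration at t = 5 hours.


t_half = ln(2) / ke = 0.693147 / 0.206 = 3.365 hr
C(t) = C0 * exp(-ke*t) = 234 * exp(-0.206*5)
C(5) = 83.54 mg/L


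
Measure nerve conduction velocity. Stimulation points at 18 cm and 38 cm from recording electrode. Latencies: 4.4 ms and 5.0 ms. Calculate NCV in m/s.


Distance = (38 - 18) / 100 = 0.2 m
dt = (5.0 - 4.4) / 1000 = 6.0000e-04 s
NCV = dist / dt = 333.3 m/s


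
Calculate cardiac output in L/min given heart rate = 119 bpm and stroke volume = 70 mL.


CO = HR * SV
CO = 119 * 70 / 1000
CO = 8.33 L/min


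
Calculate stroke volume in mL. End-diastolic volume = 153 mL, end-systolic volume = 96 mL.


SV = EDV - ESV
SV = 153 - 96
SV = 57 mL


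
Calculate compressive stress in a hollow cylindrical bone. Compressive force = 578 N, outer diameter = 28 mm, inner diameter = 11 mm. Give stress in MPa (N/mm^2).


A = pi*(r_o^2 - r_i^2)
r_o = 14 mm, r_i = 5.5 mm
A = 520.719 mm^2
sigma = F/A = 578 / 520.719
sigma = 1.11 MPa


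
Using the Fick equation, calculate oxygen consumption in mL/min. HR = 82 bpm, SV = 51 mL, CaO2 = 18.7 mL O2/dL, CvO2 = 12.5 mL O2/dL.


CO = HR*SV = 82*51/1000 = 4.182 L/min
a-v O2 diff = 18.7 - 12.5 = 6.2 mL/dL
VO2 = CO * (CaO2-CvO2) * 10 dL/L
VO2 = 4.182 * 6.2 * 10
VO2 = 259.3 mL/min


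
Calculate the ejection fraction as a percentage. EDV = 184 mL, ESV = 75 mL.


SV = EDV - ESV = 184 - 75 = 109 mL
EF = SV/EDV * 100 = 109/184 * 100
EF = 59.24%


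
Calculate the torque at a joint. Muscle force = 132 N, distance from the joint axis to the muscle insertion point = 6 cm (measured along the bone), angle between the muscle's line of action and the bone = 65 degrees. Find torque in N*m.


Torque = F * d * sin(theta)   (moment arm = d*sin(theta))
d = 6 cm = 0.06 m
Torque = 132 * 0.06 * sin(65)
Torque = 7.178 N*m


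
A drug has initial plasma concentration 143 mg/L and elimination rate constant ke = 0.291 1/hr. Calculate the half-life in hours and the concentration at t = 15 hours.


t_half = ln(2) / ke = 0.693147 / 0.291 = 2.382 hr
C(t) = C0 * exp(-ke*t) = 143 * exp(-0.291*15)
C(15) = 1.818 mg/L


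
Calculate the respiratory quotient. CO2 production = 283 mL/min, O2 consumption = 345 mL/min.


RQ = VCO2 / VO2
RQ = 283 / 345
RQ = 0.8203


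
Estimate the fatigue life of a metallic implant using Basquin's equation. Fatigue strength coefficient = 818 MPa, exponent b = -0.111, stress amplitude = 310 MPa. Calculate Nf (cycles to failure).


sigma_a = sigma_f' * (2Nf)^b
2Nf = (sigma_a/sigma_f')^(1/b)
2Nf = (310/818)^(1/-0.111)
2Nf = 6256.3467
Nf = 3128


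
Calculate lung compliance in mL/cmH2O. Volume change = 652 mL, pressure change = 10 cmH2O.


C = dV / dP
C = 652 / 10
C = 65.2 mL/cmH2O


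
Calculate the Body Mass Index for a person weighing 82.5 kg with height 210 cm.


BMI = weight / height^2
height = 210 cm = 2.1 m
BMI = 82.5 / 2.1^2
BMI = 18.71 kg/m^2


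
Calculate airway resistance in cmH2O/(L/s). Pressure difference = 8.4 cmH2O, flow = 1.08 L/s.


R = dP / flow
R = 8.4 / 1.08
R = 7.778 cmH2O/(L/s)


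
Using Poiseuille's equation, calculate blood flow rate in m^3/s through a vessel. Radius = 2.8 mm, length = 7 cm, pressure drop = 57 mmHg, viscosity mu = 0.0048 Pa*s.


Q = pi*r^4*dP / (8*mu*L)
r = 0.0028 m, L = 0.07 m
dP = 57 mmHg = 7599.354 Pa
Q = 5.4592e-04 m^3/s


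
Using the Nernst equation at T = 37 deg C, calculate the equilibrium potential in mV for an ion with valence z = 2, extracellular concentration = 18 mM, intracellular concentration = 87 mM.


E = (RT/(zF)) * ln(C_out/C_in)
T = 37 + 273.15 = 310.15 K
E = (8.314 * 310.15 / (2 * 96485)) * ln(18/87)
E = -21.05 mV


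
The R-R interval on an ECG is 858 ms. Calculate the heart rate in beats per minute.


HR = 60 / RR_interval(s)
RR = 858 ms = 0.858 s
HR = 60 / 0.858 = 69.93 bpm


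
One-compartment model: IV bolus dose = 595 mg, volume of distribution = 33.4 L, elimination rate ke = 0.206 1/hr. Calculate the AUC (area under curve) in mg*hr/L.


C0 = Dose/Vd = 595/33.4 = 17.8144 mg/L
AUC = C0/ke = 17.8144/0.206
AUC = 86.48 mg*hr/L


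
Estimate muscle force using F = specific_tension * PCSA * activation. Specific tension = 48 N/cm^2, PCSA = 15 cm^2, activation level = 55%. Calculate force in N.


F = sigma * PCSA * activation
F = 48 * 15 * 0.55
F = 396 N


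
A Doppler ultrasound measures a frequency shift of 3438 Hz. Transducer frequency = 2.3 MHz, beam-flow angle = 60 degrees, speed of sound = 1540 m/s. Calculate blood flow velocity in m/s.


v = fd * c / (2 * f0 * cos(theta))
v = 3438 * 1540 / (2 * 2.3000e+06 * cos(60))
v = 2.302 m/s


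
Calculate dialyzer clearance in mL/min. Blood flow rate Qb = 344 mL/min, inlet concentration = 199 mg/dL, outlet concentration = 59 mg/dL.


K = Qb * (Cb_in - Cb_out) / Cb_in
K = 344 * (199 - 59) / 199
K = 242 mL/min


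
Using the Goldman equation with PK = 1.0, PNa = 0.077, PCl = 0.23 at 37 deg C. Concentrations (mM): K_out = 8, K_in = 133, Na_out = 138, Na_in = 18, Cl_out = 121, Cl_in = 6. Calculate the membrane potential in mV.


Vm = (RT/F)*ln((PK*Ko + PNa*Nao + PCl*Cli)/(PK*Ki + PNa*Nai + PCl*Clo))
Numer = 20.006, Denom = 162.216
Vm = -55.93 mV


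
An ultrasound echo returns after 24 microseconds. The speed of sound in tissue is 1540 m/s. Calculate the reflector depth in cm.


depth = c * t / 2
t = 24 us = 2.4000e-05 s
depth = 1540 * 2.4000e-05 / 2
depth = 0.01848 m = 1.848 cm


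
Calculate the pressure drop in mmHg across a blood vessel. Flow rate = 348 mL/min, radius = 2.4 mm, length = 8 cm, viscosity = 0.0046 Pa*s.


dP = 8*mu*L*Q / (pi*r^4)
Q = 348 mL/min = 5.8e-06 m^3/s
dP = 163.822 Pa = 163.822 / 133.322 mmHg = 1.229 mmHg


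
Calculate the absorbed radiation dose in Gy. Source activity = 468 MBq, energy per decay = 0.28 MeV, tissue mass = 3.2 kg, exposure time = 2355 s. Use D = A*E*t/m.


A = 468 MBq = 4.6800e+08 Bq
E = 0.28 MeV = 4.4856e-14 J
D = A*E*t/m = 4.6800e+08*4.4856e-14*2355/3.2
D = 0.01545 Gy


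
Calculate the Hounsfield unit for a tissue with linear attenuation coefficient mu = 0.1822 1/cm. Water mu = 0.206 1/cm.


HU = ((mu_tissue - mu_water) / mu_water) * 1000
HU = ((0.1822 - 0.206) / 0.206) * 1000
HU = -115.5


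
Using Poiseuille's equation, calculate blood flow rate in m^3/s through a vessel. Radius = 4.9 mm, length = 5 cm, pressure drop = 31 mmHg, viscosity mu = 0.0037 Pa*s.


Q = pi*r^4*dP / (8*mu*L)
r = 0.0049 m, L = 0.05 m
dP = 31 mmHg = 4132.982 Pa
Q = 0.005058 m^3/s


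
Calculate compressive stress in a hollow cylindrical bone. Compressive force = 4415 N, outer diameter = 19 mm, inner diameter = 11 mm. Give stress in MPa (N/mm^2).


A = pi*(r_o^2 - r_i^2)
r_o = 9.5 mm, r_i = 5.5 mm
A = 188.496 mm^2
sigma = F/A = 4415 / 188.496
sigma = 23.42 MPa


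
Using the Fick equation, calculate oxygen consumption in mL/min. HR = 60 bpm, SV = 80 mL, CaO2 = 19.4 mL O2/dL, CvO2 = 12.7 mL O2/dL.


CO = HR*SV = 60*80/1000 = 4.8 L/min
a-v O2 diff = 19.4 - 12.7 = 6.7 mL/dL
VO2 = CO * (CaO2-CvO2) * 10 dL/L
VO2 = 4.8 * 6.7 * 10
VO2 = 321.6 mL/min


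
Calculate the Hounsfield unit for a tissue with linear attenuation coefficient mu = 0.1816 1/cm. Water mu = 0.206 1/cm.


HU = ((mu_tissue - mu_water) / mu_water) * 1000
HU = ((0.1816 - 0.206) / 0.206) * 1000
HU = -118.4


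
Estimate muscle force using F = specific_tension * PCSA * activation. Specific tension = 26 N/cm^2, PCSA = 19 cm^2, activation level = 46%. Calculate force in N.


F = sigma * PCSA * activation
F = 26 * 19 * 0.46
F = 227.2 N


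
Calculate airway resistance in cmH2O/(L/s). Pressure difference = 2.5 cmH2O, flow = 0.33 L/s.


R = dP / flow
R = 2.5 / 0.33
R = 7.576 cmH2O/(L/s)


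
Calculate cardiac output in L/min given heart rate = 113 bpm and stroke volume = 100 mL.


CO = HR * SV
CO = 113 * 100 / 1000
CO = 11.3 L/min


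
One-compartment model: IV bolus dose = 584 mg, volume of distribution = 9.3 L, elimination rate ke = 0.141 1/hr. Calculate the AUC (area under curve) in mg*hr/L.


C0 = Dose/Vd = 584/9.3 = 62.7957 mg/L
AUC = C0/ke = 62.7957/0.141
AUC = 445.4 mg*hr/L


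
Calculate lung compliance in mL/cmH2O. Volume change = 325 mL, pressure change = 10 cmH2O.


C = dV / dP
C = 325 / 10
C = 32.5 mL/cmH2O


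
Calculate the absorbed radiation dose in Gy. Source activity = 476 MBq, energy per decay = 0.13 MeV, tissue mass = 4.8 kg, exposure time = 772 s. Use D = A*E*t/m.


A = 476 MBq = 4.7600e+08 Bq
E = 0.13 MeV = 2.0826e-14 J
D = A*E*t/m = 4.7600e+08*2.0826e-14*772/4.8
D = 0.001594 Gy


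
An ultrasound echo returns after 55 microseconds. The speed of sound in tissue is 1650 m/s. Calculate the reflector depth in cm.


depth = c * t / 2
t = 55 us = 5.5000e-05 s
depth = 1650 * 5.5000e-05 / 2
depth = 0.045375 m = 4.5375 cm


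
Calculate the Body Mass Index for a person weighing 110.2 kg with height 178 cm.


BMI = weight / height^2
height = 178 cm = 1.78 m
BMI = 110.2 / 1.78^2
BMI = 34.78 kg/m^2


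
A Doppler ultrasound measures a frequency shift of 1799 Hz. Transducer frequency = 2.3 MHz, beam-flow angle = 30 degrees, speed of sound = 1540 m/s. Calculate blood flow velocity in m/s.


v = fd * c / (2 * f0 * cos(theta))
v = 1799 * 1540 / (2 * 2.3000e+06 * cos(30))
v = 0.6954 m/s


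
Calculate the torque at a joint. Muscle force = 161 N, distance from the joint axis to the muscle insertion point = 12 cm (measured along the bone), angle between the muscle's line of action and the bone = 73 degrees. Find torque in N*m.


Torque = F * d * sin(theta)   (moment arm = d*sin(theta))
d = 12 cm = 0.12 m
Torque = 161 * 0.12 * sin(73)
Torque = 18.48 N*m


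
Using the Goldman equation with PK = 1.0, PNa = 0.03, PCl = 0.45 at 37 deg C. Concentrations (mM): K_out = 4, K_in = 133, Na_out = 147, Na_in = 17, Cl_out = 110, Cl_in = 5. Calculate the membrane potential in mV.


Vm = (RT/F)*ln((PK*Ko + PNa*Nao + PCl*Cli)/(PK*Ki + PNa*Nai + PCl*Clo))
Numer = 10.66, Denom = 183.01
Vm = -75.98 mV


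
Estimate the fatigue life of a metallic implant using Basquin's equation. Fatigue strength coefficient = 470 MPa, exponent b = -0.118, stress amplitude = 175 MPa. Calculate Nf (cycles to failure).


sigma_a = sigma_f' * (2Nf)^b
2Nf = (sigma_a/sigma_f')^(1/b)
2Nf = (175/470)^(1/-0.118)
2Nf = 4326.1351
Nf = 2163


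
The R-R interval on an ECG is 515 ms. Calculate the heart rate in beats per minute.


HR = 60 / RR_interval(s)
RR = 515 ms = 0.515 s
HR = 60 / 0.515 = 116.5 bpm


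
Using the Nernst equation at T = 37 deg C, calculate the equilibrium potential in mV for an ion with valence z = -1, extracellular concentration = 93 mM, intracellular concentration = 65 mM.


E = (RT/(zF)) * ln(C_out/C_in)
T = 37 + 273.15 = 310.15 K
E = (8.314 * 310.15 / (-1 * 96485)) * ln(93/65)
E = -9.573 mV


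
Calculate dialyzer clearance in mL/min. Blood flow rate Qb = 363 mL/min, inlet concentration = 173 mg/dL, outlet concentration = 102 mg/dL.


K = Qb * (Cb_in - Cb_out) / Cb_in
K = 363 * (173 - 102) / 173
K = 149 mL/min


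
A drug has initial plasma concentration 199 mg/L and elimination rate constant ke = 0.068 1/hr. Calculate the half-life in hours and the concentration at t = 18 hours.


t_half = ln(2) / ke = 0.693147 / 0.068 = 10.19 hr
C(t) = C0 * exp(-ke*t) = 199 * exp(-0.068*18)
C(18) = 58.52 mg/L


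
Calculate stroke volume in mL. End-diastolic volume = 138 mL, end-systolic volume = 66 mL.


SV = EDV - ESV
SV = 138 - 66
SV = 72 mL


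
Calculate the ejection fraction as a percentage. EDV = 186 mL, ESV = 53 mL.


SV = EDV - ESV = 186 - 53 = 133 mL
EF = SV/EDV * 100 = 133/186 * 100
EF = 71.51%


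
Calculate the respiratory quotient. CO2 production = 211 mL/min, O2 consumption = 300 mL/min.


RQ = VCO2 / VO2
RQ = 211 / 300
RQ = 0.7033


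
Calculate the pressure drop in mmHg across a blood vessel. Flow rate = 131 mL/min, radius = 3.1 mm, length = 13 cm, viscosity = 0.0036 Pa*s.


dP = 8*mu*L*Q / (pi*r^4)
Q = 131 mL/min = 2.18333e-06 m^3/s
dP = 28.1747 Pa = 28.1747 / 133.322 mmHg = 0.2113 mmHg


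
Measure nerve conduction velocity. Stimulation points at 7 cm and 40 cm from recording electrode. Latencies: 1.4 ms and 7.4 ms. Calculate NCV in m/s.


Distance = (40 - 7) / 100 = 0.33 m
dt = (7.4 - 1.4) / 1000 = 0.006 s
NCV = dist / dt = 55 m/s


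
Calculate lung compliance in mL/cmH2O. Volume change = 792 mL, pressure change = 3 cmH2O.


C = dV / dP
C = 792 / 3
C = 264 mL/cmH2O


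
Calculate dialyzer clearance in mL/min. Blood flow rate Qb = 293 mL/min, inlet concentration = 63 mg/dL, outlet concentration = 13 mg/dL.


K = Qb * (Cb_in - Cb_out) / Cb_in
K = 293 * (63 - 13) / 63
K = 232.5 mL/min


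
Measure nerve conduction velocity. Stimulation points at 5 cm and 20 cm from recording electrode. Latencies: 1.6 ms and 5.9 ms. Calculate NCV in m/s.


Distance = (20 - 5) / 100 = 0.15 m
dt = (5.9 - 1.6) / 1000 = 0.0043 s
NCV = dist / dt = 34.88 m/s


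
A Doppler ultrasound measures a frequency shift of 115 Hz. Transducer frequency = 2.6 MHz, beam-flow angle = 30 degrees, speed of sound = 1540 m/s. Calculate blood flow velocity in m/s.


v = fd * c / (2 * f0 * cos(theta))
v = 115 * 1540 / (2 * 2.6000e+06 * cos(30))
v = 0.03933 m/s


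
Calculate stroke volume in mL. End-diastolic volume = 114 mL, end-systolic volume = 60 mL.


SV = EDV - ESV
SV = 114 - 60
SV = 54 mL


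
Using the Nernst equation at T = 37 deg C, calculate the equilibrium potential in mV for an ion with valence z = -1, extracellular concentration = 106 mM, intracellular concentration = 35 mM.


E = (RT/(zF)) * ln(C_out/C_in)
T = 37 + 273.15 = 310.15 K
E = (8.314 * 310.15 / (-1 * 96485)) * ln(106/35)
E = -29.61 mV


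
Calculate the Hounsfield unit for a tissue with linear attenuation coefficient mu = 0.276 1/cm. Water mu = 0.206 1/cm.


HU = ((mu_tissue - mu_water) / mu_water) * 1000
HU = ((0.276 - 0.206) / 0.206) * 1000
HU = 339.8


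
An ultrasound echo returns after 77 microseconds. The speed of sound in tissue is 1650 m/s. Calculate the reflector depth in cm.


depth = c * t / 2
t = 77 us = 7.7000e-05 s
depth = 1650 * 7.7000e-05 / 2
depth = 0.063525 m = 6.3525 cm


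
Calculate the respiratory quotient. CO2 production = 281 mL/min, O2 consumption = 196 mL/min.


RQ = VCO2 / VO2
RQ = 281 / 196
RQ = 1.434


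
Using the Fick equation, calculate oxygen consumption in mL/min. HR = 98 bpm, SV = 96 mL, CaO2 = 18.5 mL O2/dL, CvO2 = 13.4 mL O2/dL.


CO = HR*SV = 98*96/1000 = 9.408 L/min
a-v O2 diff = 18.5 - 13.4 = 5.1 mL/dL
VO2 = CO * (CaO2-CvO2) * 10 dL/L
VO2 = 9.408 * 5.1 * 10
VO2 = 479.8 mL/min


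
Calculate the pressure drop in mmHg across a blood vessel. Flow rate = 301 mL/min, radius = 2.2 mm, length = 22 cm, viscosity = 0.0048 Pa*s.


dP = 8*mu*L*Q / (pi*r^4)
Q = 301 mL/min = 5.01667e-06 m^3/s
dP = 575.876 Pa = 575.876 / 133.322 mmHg = 4.319 mmHg


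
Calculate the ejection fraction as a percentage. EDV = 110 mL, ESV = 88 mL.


SV = EDV - ESV = 110 - 88 = 22 mL
EF = SV/EDV * 100 = 22/110 * 100
EF = 20%


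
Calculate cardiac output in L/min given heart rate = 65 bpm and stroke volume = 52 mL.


CO = HR * SV
CO = 65 * 52 / 1000
CO = 3.38 L/min


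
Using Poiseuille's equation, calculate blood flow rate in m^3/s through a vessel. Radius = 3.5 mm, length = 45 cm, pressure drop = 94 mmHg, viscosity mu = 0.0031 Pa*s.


Q = pi*r^4*dP / (8*mu*L)
r = 0.0035 m, L = 0.45 m
dP = 94 mmHg = 12532.268 Pa
Q = 5.2940e-04 m^3/s


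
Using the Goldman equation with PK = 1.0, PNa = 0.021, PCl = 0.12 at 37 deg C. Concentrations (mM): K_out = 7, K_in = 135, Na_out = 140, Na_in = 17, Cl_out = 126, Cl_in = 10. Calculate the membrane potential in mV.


Vm = (RT/F)*ln((PK*Ko + PNa*Nao + PCl*Cli)/(PK*Ki + PNa*Nai + PCl*Clo))
Numer = 11.14, Denom = 150.477
Vm = -69.57 mV


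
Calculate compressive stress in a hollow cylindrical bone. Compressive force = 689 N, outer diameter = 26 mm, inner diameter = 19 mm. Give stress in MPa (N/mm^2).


A = pi*(r_o^2 - r_i^2)
r_o = 13 mm, r_i = 9.5 mm
A = 247.4 mm^2
sigma = F/A = 689 / 247.4
sigma = 2.785 MPa


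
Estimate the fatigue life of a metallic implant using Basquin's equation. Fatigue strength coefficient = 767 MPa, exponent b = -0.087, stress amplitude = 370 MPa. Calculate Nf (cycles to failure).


sigma_a = sigma_f' * (2Nf)^b
2Nf = (sigma_a/sigma_f')^(1/b)
2Nf = (370/767)^(1/-0.087)
2Nf = 4355.1925
Nf = 2178


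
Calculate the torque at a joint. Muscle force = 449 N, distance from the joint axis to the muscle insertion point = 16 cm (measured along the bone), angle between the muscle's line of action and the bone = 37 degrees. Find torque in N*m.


Torque = F * d * sin(theta)   (moment arm = d*sin(theta))
d = 16 cm = 0.16 m
Torque = 449 * 0.16 * sin(37)
Torque = 43.23 N*m


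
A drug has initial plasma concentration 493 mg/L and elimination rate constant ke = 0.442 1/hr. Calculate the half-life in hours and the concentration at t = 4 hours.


t_half = ln(2) / ke = 0.693147 / 0.442 = 1.568 hr
C(t) = C0 * exp(-ke*t) = 493 * exp(-0.442*4)
C(4) = 84.14 mg/L


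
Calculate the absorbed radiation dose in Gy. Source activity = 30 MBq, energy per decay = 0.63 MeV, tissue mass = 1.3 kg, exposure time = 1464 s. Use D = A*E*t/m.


A = 30 MBq = 3.0000e+07 Bq
E = 0.63 MeV = 1.00926e-13 J
D = A*E*t/m = 3.0000e+07*1.00926e-13*1464/1.3
D = 0.00341 Gy


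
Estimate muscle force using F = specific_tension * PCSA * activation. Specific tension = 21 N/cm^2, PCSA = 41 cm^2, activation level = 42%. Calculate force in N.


F = sigma * PCSA * activation
F = 21 * 41 * 0.42
F = 361.6 N


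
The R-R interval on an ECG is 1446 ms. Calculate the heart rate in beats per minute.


HR = 60 / RR_interval(s)
RR = 1446 ms = 1.446 s
HR = 60 / 1.446 = 41.49 bpm


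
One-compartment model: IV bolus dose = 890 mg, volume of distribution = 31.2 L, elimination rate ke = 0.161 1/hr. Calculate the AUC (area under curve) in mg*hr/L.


C0 = Dose/Vd = 890/31.2 = 28.5256 mg/L
AUC = C0/ke = 28.5256/0.161
AUC = 177.2 mg*hr/L


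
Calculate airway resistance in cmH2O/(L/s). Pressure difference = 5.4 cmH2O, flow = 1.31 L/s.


R = dP / flow
R = 5.4 / 1.31
R = 4.122 cmH2O/(L/s)


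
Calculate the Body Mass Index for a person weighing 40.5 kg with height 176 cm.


BMI = weight / height^2
height = 176 cm = 1.76 m
BMI = 40.5 / 1.76^2
BMI = 13.07 kg/m^2


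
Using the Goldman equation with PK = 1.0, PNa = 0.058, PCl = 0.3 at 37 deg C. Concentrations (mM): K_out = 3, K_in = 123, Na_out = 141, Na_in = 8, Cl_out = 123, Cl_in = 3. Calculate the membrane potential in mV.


Vm = (RT/F)*ln((PK*Ko + PNa*Nao + PCl*Cli)/(PK*Ki + PNa*Nai + PCl*Clo))
Numer = 12.078, Denom = 160.364
Vm = -69.11 mV


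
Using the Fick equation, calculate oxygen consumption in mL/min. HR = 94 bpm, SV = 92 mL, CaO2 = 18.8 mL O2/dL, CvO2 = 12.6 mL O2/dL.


CO = HR*SV = 94*92/1000 = 8.648 L/min
a-v O2 diff = 18.8 - 12.6 = 6.2 mL/dL
VO2 = CO * (CaO2-CvO2) * 10 dL/L
VO2 = 8.648 * 6.2 * 10
VO2 = 536.2 mL/min


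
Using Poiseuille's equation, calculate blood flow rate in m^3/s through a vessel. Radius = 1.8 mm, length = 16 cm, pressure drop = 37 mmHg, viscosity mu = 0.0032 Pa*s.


Q = pi*r^4*dP / (8*mu*L)
r = 0.0018 m, L = 0.16 m
dP = 37 mmHg = 4932.914 Pa
Q = 3.9718e-05 m^3/s


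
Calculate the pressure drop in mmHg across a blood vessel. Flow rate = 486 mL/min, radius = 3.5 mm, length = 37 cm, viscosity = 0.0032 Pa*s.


dP = 8*mu*L*Q / (pi*r^4)
Q = 486 mL/min = 8.1e-06 m^3/s
dP = 162.744 Pa = 162.744 / 133.322 mmHg = 1.221 mmHg


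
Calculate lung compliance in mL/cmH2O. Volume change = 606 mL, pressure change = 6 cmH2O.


C = dV / dP
C = 606 / 6
C = 101 mL/cmH2O


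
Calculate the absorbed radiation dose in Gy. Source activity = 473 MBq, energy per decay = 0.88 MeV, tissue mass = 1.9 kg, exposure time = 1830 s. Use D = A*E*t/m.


A = 473 MBq = 4.7300e+08 Bq
E = 0.88 MeV = 1.40976e-13 J
D = A*E*t/m = 4.7300e+08*1.40976e-13*1830/1.9
D = 0.06422 Gy


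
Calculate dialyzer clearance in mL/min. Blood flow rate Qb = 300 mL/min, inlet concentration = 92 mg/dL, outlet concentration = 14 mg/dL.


K = Qb * (Cb_in - Cb_out) / Cb_in
K = 300 * (92 - 14) / 92
K = 254.3 mL/min


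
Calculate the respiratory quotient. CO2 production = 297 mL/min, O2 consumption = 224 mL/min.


RQ = VCO2 / VO2
RQ = 297 / 224
RQ = 1.326


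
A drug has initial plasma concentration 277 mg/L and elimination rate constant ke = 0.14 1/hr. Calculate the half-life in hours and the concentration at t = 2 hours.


t_half = ln(2) / ke = 0.693147 / 0.14 = 4.951 hr
C(t) = C0 * exp(-ke*t) = 277 * exp(-0.14*2)
C(2) = 209.4 mg/L


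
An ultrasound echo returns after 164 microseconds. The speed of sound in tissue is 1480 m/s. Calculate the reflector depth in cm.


depth = c * t / 2
t = 164 us = 1.6400e-04 s
depth = 1480 * 1.6400e-04 / 2
depth = 0.12136 m = 12.136 cm


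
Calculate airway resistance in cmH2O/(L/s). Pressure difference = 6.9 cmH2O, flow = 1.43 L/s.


R = dP / flow
R = 6.9 / 1.43
R = 4.825 cmH2O/(L/s)


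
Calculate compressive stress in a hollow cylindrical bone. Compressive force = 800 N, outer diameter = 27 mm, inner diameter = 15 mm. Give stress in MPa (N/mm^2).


A = pi*(r_o^2 - r_i^2)
r_o = 13.5 mm, r_i = 7.5 mm
A = 395.841 mm^2
sigma = F/A = 800 / 395.841
sigma = 2.021 MPa


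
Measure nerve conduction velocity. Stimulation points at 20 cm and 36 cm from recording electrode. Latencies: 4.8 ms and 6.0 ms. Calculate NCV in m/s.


Distance = (36 - 20) / 100 = 0.16 m
dt = (6.0 - 4.8) / 1000 = 0.0012 s
NCV = dist / dt = 133.3 m/s


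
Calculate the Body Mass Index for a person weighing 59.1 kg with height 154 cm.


BMI = weight / height^2
height = 154 cm = 1.54 m
BMI = 59.1 / 1.54^2
BMI = 24.92 kg/m^2


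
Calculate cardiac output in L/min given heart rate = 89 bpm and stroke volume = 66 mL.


CO = HR * SV
CO = 89 * 66 / 1000
CO = 5.874 L/min


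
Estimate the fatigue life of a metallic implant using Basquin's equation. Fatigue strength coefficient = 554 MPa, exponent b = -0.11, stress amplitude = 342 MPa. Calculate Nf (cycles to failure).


sigma_a = sigma_f' * (2Nf)^b
2Nf = (sigma_a/sigma_f')^(1/b)
2Nf = (342/554)^(1/-0.11)
2Nf = 80.241104
Nf = 40.12


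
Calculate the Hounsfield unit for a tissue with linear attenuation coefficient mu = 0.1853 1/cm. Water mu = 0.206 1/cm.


HU = ((mu_tissue - mu_water) / mu_water) * 1000
HU = ((0.1853 - 0.206) / 0.206) * 1000
HU = -100.5


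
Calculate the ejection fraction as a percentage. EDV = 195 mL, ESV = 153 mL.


SV = EDV - ESV = 195 - 153 = 42 mL
EF = SV/EDV * 100 = 42/195 * 100
EF = 21.54%


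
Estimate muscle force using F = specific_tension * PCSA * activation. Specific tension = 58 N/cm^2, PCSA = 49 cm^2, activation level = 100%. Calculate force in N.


F = sigma * PCSA * activation
F = 58 * 49 * 1
F = 2842 N


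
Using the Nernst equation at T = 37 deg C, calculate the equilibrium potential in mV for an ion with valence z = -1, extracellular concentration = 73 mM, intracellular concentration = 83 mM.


E = (RT/(zF)) * ln(C_out/C_in)
T = 37 + 273.15 = 310.15 K
E = (8.314 * 310.15 / (-1 * 96485)) * ln(73/83)
E = 3.431 mV


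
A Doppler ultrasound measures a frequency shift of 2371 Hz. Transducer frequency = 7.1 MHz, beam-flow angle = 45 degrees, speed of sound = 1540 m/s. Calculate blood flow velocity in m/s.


v = fd * c / (2 * f0 * cos(theta))
v = 2371 * 1540 / (2 * 7.1000e+06 * cos(45))
v = 0.3636 m/s


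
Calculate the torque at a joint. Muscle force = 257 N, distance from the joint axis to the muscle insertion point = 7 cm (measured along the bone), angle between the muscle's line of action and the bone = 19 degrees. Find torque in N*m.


Torque = F * d * sin(theta)   (moment arm = d*sin(theta))
d = 7 cm = 0.07 m
Torque = 257 * 0.07 * sin(19)
Torque = 5.857 N*m


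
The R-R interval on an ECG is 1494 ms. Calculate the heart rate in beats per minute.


HR = 60 / RR_interval(s)
RR = 1494 ms = 1.494 s
HR = 60 / 1.494 = 40.16 bpm


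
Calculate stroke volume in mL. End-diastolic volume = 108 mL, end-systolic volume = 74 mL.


SV = EDV - ESV
SV = 108 - 74
SV = 34 mL


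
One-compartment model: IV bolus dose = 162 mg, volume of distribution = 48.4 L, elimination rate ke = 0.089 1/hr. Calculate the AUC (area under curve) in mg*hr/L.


C0 = Dose/Vd = 162/48.4 = 3.34711 mg/L
AUC = C0/ke = 3.34711/0.089
AUC = 37.61 mg*hr/L


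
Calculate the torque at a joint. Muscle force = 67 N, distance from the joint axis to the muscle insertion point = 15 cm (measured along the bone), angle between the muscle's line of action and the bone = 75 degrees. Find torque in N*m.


Torque = F * d * sin(theta)   (moment arm = d*sin(theta))
d = 15 cm = 0.15 m
Torque = 67 * 0.15 * sin(75)
Torque = 9.708 N*m


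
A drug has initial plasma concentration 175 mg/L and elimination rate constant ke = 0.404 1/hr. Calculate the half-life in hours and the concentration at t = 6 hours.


t_half = ln(2) / ke = 0.693147 / 0.404 = 1.716 hr
C(t) = C0 * exp(-ke*t) = 175 * exp(-0.404*6)
C(6) = 15.5 mg/L


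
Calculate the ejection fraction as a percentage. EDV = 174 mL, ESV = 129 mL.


SV = EDV - ESV = 174 - 129 = 45 mL
EF = SV/EDV * 100 = 45/174 * 100
EF = 25.86%


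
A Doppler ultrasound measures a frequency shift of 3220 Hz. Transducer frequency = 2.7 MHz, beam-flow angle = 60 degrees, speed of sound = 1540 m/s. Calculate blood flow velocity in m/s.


v = fd * c / (2 * f0 * cos(theta))
v = 3220 * 1540 / (2 * 2.7000e+06 * cos(60))
v = 1.837 m/s


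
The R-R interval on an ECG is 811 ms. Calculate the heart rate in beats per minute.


HR = 60 / RR_interval(s)
RR = 811 ms = 0.811 s
HR = 60 / 0.811 = 73.98 bpm


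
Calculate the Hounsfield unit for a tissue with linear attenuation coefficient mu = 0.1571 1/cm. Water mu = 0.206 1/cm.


HU = ((mu_tissue - mu_water) / mu_water) * 1000
HU = ((0.1571 - 0.206) / 0.206) * 1000
HU = -237.4


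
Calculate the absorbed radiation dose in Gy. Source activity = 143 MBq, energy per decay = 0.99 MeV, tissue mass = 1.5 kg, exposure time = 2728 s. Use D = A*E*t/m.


A = 143 MBq = 1.4300e+08 Bq
E = 0.99 MeV = 1.58598e-13 J
D = A*E*t/m = 1.4300e+08*1.58598e-13*2728/1.5
D = 0.04125 Gy


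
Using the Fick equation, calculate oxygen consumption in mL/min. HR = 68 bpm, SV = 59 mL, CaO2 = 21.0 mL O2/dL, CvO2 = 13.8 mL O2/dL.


CO = HR*SV = 68*59/1000 = 4.012 L/min
a-v O2 diff = 21.0 - 13.8 = 7.2 mL/dL
VO2 = CO * (CaO2-CvO2) * 10 dL/L
VO2 = 4.012 * 7.2 * 10
VO2 = 288.9 mL/min


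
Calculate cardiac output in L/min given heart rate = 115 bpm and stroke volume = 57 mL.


CO = HR * SV
CO = 115 * 57 / 1000
CO = 6.555 L/min


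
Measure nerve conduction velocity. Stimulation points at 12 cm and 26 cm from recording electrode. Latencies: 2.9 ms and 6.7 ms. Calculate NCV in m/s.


Distance = (26 - 12) / 100 = 0.14 m
dt = (6.7 - 2.9) / 1000 = 0.0038 s
NCV = dist / dt = 36.84 m/s


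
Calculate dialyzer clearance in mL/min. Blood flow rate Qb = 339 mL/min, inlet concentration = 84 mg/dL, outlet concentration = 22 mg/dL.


K = Qb * (Cb_in - Cb_out) / Cb_in
K = 339 * (84 - 22) / 84
K = 250.2 mL/min


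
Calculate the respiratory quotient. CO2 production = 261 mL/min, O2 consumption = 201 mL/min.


RQ = VCO2 / VO2
RQ = 261 / 201
RQ = 1.299


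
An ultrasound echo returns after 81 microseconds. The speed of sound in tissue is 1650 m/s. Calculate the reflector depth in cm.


depth = c * t / 2
t = 81 us = 8.1000e-05 s
depth = 1650 * 8.1000e-05 / 2
depth = 0.066825 m = 6.6825 cm


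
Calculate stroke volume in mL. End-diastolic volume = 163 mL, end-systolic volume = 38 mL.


SV = EDV - ESV
SV = 163 - 38
SV = 125 mL


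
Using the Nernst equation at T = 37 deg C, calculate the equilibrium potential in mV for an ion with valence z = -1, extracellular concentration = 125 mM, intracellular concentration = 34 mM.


E = (RT/(zF)) * ln(C_out/C_in)
T = 37 + 273.15 = 310.15 K
E = (8.314 * 310.15 / (-1 * 96485)) * ln(125/34)
E = -34.8 mV


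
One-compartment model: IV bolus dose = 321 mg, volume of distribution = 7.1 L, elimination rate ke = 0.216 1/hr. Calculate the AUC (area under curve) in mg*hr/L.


C0 = Dose/Vd = 321/7.1 = 45.2113 mg/L
AUC = C0/ke = 45.2113/0.216
AUC = 209.3 mg*hr/L


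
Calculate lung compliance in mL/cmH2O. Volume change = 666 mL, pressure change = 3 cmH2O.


C = dV / dP
C = 666 / 3
C = 222 mL/cmH2O


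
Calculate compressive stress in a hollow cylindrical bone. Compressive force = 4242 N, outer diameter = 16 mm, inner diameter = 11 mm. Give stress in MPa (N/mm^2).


A = pi*(r_o^2 - r_i^2)
r_o = 8 mm, r_i = 5.5 mm
A = 106.029 mm^2
sigma = F/A = 4242 / 106.029
sigma = 40.01 MPa


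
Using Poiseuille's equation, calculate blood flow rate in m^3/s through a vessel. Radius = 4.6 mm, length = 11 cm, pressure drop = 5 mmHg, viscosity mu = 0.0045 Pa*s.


Q = pi*r^4*dP / (8*mu*L)
r = 0.0046 m, L = 0.11 m
dP = 5 mmHg = 666.61 Pa
Q = 2.3679e-04 m^3/s


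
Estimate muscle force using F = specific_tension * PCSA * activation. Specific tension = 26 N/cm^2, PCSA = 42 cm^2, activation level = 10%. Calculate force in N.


F = sigma * PCSA * activation
F = 26 * 42 * 0.1
F = 109.2 N


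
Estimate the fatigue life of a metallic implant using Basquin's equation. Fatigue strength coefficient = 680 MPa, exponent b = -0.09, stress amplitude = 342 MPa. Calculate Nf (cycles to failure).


sigma_a = sigma_f' * (2Nf)^b
2Nf = (sigma_a/sigma_f')^(1/b)
2Nf = (342/680)^(1/-0.09)
2Nf = 2072.4098
Nf = 1036


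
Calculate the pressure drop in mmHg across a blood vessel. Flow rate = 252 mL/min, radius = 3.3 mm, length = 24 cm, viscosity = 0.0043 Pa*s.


dP = 8*mu*L*Q / (pi*r^4)
Q = 252 mL/min = 4.2e-06 m^3/s
dP = 93.0708 Pa = 93.0708 / 133.322 mmHg = 0.6981 mmHg


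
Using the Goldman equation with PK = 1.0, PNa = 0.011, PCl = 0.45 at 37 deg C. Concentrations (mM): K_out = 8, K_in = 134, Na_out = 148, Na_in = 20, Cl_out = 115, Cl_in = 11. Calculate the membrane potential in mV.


Vm = (RT/F)*ln((PK*Ko + PNa*Nao + PCl*Cli)/(PK*Ki + PNa*Nai + PCl*Clo))
Numer = 14.578, Denom = 185.97
Vm = -68.04 mV


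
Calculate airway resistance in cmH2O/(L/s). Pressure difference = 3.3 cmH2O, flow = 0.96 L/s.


R = dP / flow
R = 3.3 / 0.96
R = 3.438 cmH2O/(L/s)


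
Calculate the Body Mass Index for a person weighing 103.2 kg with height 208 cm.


BMI = weight / height^2
height = 208 cm = 2.08 m
BMI = 103.2 / 2.08^2
BMI = 23.85 kg/m^2


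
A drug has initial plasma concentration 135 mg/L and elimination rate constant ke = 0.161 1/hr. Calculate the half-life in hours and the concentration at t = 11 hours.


t_half = ln(2) / ke = 0.693147 / 0.161 = 4.305 hr
C(t) = C0 * exp(-ke*t) = 135 * exp(-0.161*11)
C(11) = 22.97 mg/L


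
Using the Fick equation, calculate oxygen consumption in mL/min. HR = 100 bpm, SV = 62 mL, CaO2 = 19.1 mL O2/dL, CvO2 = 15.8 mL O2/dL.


CO = HR*SV = 100*62/1000 = 6.2 L/min
a-v O2 diff = 19.1 - 15.8 = 3.3 mL/dL
VO2 = CO * (CaO2-CvO2) * 10 dL/L
VO2 = 6.2 * 3.3 * 10
VO2 = 204.6 mL/min


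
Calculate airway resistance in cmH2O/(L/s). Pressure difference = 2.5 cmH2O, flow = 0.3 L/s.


R = dP / flow
R = 2.5 / 0.3
R = 8.333 cmH2O/(L/s)


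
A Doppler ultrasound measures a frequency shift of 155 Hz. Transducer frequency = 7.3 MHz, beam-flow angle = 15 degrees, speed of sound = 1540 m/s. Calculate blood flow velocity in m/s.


v = fd * c / (2 * f0 * cos(theta))
v = 155 * 1540 / (2 * 7.3000e+06 * cos(15))
v = 0.01693 m/s


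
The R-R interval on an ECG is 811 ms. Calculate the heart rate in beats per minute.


HR = 60 / RR_interval(s)
RR = 811 ms = 0.811 s
HR = 60 / 0.811 = 73.98 bpm


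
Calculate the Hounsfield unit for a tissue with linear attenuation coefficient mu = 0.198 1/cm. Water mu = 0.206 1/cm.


HU = ((mu_tissue - mu_water) / mu_water) * 1000
HU = ((0.198 - 0.206) / 0.206) * 1000
HU = -38.83


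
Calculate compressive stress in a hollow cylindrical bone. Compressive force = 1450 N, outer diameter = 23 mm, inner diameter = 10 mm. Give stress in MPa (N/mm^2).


A = pi*(r_o^2 - r_i^2)
r_o = 11.5 mm, r_i = 5 mm
A = 336.936 mm^2
sigma = F/A = 1450 / 336.936
sigma = 4.303 MPa


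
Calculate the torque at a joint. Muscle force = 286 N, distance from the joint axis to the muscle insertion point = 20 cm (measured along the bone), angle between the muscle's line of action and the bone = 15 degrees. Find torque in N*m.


Torque = F * d * sin(theta)   (moment arm = d*sin(theta))
d = 20 cm = 0.2 m
Torque = 286 * 0.2 * sin(15)
Torque = 14.8 N*m


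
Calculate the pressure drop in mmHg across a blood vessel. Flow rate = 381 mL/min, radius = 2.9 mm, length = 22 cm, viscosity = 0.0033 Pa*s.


dP = 8*mu*L*Q / (pi*r^4)
Q = 381 mL/min = 6.35e-06 m^3/s
dP = 165.981 Pa = 165.981 / 133.322 mmHg = 1.245 mmHg


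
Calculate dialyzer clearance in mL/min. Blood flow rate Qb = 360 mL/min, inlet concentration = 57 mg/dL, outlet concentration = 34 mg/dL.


K = Qb * (Cb_in - Cb_out) / Cb_in
K = 360 * (57 - 34) / 57
K = 145.3 mL/min


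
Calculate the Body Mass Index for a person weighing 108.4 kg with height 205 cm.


BMI = weight / height^2
height = 205 cm = 2.05 m
BMI = 108.4 / 2.05^2
BMI = 25.79 kg/m^2


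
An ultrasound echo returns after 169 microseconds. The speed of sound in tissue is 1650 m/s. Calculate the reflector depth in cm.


depth = c * t / 2
t = 169 us = 1.6900e-04 s
depth = 1650 * 1.6900e-04 / 2
depth = 0.139425 m = 13.9425 cm


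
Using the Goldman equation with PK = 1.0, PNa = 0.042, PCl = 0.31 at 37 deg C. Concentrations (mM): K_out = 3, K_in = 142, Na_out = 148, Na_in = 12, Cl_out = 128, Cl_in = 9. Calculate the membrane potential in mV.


Vm = (RT/F)*ln((PK*Ko + PNa*Nao + PCl*Cli)/(PK*Ki + PNa*Nai + PCl*Clo))
Numer = 12.006, Denom = 182.184
Vm = -72.68 mV


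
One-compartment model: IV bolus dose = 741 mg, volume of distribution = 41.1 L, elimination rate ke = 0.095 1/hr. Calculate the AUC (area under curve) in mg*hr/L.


C0 = Dose/Vd = 741/41.1 = 18.0292 mg/L
AUC = C0/ke = 18.0292/0.095
AUC = 189.8 mg*hr/L


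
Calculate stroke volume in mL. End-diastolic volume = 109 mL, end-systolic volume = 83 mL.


SV = EDV - ESV
SV = 109 - 83
SV = 26 mL


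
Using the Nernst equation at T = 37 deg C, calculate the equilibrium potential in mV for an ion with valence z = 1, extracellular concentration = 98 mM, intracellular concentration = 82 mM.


E = (RT/(zF)) * ln(C_out/C_in)
T = 37 + 273.15 = 310.15 K
E = (8.314 * 310.15 / (1 * 96485)) * ln(98/82)
E = 4.764 mV


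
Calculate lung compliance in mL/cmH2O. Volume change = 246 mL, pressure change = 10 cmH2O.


C = dV / dP
C = 246 / 10
C = 24.6 mL/cmH2O


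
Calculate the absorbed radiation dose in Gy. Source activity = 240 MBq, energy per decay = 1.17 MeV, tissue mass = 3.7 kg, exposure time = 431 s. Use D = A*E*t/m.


A = 240 MBq = 2.4000e+08 Bq
E = 1.17 MeV = 1.87434e-13 J
D = A*E*t/m = 2.4000e+08*1.87434e-13*431/3.7
D = 0.00524 Gy


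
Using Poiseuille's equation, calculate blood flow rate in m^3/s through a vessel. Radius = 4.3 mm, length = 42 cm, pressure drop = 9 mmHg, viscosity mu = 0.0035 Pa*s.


Q = pi*r^4*dP / (8*mu*L)
r = 0.0043 m, L = 0.42 m
dP = 9 mmHg = 1199.898 Pa
Q = 1.0959e-04 m^3/s


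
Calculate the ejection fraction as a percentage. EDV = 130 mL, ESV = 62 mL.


SV = EDV - ESV = 130 - 62 = 68 mL
EF = SV/EDV * 100 = 68/130 * 100
EF = 52.31%


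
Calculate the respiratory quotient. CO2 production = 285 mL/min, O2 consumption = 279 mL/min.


RQ = VCO2 / VO2
RQ = 285 / 279
RQ = 1.022


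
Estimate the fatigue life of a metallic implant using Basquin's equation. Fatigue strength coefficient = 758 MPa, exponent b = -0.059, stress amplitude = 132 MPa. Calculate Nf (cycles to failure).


sigma_a = sigma_f' * (2Nf)^b
2Nf = (sigma_a/sigma_f')^(1/b)
2Nf = (132/758)^(1/-0.059)
2Nf = 7.345504e+12
Nf = 3.6728e+12


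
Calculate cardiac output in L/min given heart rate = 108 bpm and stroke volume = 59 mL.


CO = HR * SV
CO = 108 * 59 / 1000
CO = 6.372 L/min


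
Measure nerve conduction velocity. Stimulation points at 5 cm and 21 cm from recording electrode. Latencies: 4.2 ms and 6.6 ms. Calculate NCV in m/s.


Distance = (21 - 5) / 100 = 0.16 m
dt = (6.6 - 4.2) / 1000 = 0.0024 s
NCV = dist / dt = 66.67 m/s


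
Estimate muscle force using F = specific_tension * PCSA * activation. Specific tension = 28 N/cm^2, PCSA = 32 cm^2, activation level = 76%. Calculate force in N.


F = sigma * PCSA * activation
F = 28 * 32 * 0.76
F = 681 N


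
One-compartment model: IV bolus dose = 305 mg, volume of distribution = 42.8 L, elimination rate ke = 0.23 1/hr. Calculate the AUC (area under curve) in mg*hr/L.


C0 = Dose/Vd = 305/42.8 = 7.12617 mg/L
AUC = C0/ke = 7.12617/0.23
AUC = 30.98 mg*hr/L


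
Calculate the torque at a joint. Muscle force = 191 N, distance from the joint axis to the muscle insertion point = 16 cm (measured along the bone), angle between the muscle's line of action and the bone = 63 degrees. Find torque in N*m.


Torque = F * d * sin(theta)   (moment arm = d*sin(theta))
d = 16 cm = 0.16 m
Torque = 191 * 0.16 * sin(63)
Torque = 27.23 N*m
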